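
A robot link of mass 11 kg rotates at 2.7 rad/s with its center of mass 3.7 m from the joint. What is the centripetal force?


F = m * omega^2 * r
= 11 * 2.7^2 * 3.7
= 11 * 7.29 * 3.7
= 296.703 N


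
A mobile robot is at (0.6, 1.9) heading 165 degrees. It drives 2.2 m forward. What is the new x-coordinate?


x_new = x0 + d*cos(theta)
= 0.6 + 2.2*cos(165)
= 0.6 + -2.125
= -1.525


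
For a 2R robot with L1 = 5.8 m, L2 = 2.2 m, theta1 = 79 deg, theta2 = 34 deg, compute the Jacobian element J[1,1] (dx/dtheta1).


J[1,1] = -L1*sin(t1) - L2*sin(t1+t2)
= -5.8*sin(79) - 2.2*sin(113)
= -7.7185


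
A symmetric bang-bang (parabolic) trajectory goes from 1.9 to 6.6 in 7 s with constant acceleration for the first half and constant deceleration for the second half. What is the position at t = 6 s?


Symmetric rest-to-rest: each phase covers (pf-p0)/2 in time T/2. 0.5*a*(T/2)^2 = (pf-p0)/2 => a = 4*(pf-p0)/T^2
a = 4*(6.6-1.9)/7^2 = 0.3837
t = 6 is in the deceleration phase (t > T/2).
p = pf - 0.5*a*(T-t)^2 = 6.6 - 0.5*0.3837*1^2
= 6.4082


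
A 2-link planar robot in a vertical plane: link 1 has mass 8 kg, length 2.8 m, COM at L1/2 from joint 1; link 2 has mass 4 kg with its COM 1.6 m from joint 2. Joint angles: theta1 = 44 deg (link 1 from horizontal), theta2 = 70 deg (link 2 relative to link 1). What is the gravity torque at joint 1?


Horizontal distance from joint 1 to link-1 COM:
  x_c1 = (L1/2)*cos(t1) = 1.4 * 0.7193 = 1.0071 m
Horizontal distance from joint 1 to link-2 COM:
  x_c2 = L1*cos(t1) + Lc2*cos(t1+t2)
       = 2.8*0.7193 + 1.6*-0.4067 = 1.3634 m
tau1 = m1*g*x_c1 + m2*g*x_c2
     = 8*9.81*1.0071 + 4*9.81*1.3634
     = 79.0353 + 53.4987
     = 132.5341 Nm


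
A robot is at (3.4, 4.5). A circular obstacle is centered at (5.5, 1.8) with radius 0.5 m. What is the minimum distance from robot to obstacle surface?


center_dist = sqrt((3.4-5.5)^2 + (4.5-1.8)^2)
= sqrt(4.41 + 7.29)
= 3.4205
min_dist = center_dist - radius = 3.4205 - 0.5 = 2.9205 m


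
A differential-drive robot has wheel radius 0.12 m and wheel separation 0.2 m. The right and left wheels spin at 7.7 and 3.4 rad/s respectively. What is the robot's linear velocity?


vR = r*wR = 0.12*7.7 = 0.924 m/s
vL = r*wL = 0.12*3.4 = 0.408 m/s
v = (vR+vL)/2 = 0.666 m/s
omega = (vR-vL)/L = 2.58 rad/s
linear velocity = 0.666 m/s


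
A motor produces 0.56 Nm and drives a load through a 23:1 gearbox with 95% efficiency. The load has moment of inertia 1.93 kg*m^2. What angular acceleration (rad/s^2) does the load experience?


tau_out = tau_motor * N * eta
= 0.56 * 23 * 0.95 = 12.236 Nm
alpha = tau_out / I = 12.236 / 1.93
= 6.3399 rad/s^2


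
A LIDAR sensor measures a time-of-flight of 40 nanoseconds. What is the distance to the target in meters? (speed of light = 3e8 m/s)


tof = 40 ns = 4e-08 s
dist = c * tof / 2
= 3e8 * 4e-08 / 2
= 6.0 m


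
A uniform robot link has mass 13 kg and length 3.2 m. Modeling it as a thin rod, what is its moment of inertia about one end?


I = (1/3) * m * L^2
= (1/3) * 13 * 3.2^2
= 0.333333 * 13 * 10.24
= 44.3733 kg*m^2


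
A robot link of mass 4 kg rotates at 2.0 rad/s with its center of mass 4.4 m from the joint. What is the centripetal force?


F = m * omega^2 * r
= 4 * 2.0^2 * 4.4
= 4 * 4.0 * 4.4
= 70.4 N


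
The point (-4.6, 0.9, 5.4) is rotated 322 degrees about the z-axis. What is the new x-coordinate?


Rotation about z-axis: x' = x*cos(theta) - y*sin(theta)
= -4.6 * 0.788 - 0.9 * -0.6157
= -3.0708


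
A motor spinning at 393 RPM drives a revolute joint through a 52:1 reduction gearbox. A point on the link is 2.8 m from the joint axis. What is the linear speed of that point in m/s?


omega_motor = 393 * 2*pi/60 = 41.1549 rad/s
omega_joint = omega_motor / 52 = 0.7914 rad/s
v = omega_joint * r = 0.7914 * 2.8
= 2.216 m/s


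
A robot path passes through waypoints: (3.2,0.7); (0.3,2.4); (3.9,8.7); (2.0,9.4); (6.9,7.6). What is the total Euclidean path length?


Segment lengths:
  seg1 = sqrt((-2.9)^2 + (1.7)^2) = 3.3615
  seg2 = sqrt((3.6)^2 + (6.3)^2) = 7.256
  seg3 = sqrt((-1.9)^2 + (0.7)^2) = 2.0248
  seg4 = sqrt((4.9)^2 + (-1.8)^2) = 5.2202
Total = 17.8626


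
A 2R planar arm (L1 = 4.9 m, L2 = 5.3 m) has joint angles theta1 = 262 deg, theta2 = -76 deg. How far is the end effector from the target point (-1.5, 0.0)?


End effector via forward kinematics:
x = L1*cos(t1) + L2*cos(t1+t2) = -5.9529
y = L1*sin(t1) + L2*sin(t1+t2) = -5.4063
Distance to target:
d = sqrt((-1.5 - -5.9529)^2 + (0.0 - -5.4063)^2)
= sqrt(19.8284 + 29.2282)
= 7.004 m


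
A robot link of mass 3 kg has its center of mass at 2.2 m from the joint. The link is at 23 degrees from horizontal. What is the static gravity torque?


tau = m*g*L*cos(angle)
= 3 * 9.81 * 2.2 * cos(23 deg)
= 3 * 9.81 * 2.2 * 0.9205
= 59.599 Nm


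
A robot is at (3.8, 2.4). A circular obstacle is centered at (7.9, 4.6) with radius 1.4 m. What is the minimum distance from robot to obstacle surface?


center_dist = sqrt((3.8-7.9)^2 + (2.4-4.6)^2)
= sqrt(16.81 + 4.84)
= 4.653
min_dist = center_dist - radius = 4.653 - 1.4 = 3.253 m


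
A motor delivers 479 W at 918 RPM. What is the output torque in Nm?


omega = 918 * 2*pi/60 = 96.1327 rad/s
tau = P / omega = 479 / 96.1327
= 4.9827 Nm


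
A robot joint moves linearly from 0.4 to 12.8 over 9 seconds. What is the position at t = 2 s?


s = t/T = 2/9 = 0.2222
p(t) = p0 + (pf-p0)*s
= 0.4 + (12.8 - 0.4) * 0.2222
= 3.1556


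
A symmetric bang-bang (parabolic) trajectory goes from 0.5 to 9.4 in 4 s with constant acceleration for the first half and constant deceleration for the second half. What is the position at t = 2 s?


Symmetric rest-to-rest: each phase covers (pf-p0)/2 in time T/2. 0.5*a*(T/2)^2 = (pf-p0)/2 => a = 4*(pf-p0)/T^2
a = 4*(9.4-0.5)/4^2 = 2.225
t = 2 is in the acceleration phase (t <= T/2).
p = p0 + 0.5*a*t^2 = 0.5 + 0.5*2.225*2^2
= 4.95


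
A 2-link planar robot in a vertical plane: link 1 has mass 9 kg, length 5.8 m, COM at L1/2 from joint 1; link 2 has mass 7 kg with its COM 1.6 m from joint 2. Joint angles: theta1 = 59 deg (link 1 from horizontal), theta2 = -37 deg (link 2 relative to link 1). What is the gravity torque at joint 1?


Horizontal distance from joint 1 to link-1 COM:
  x_c1 = (L1/2)*cos(t1) = 2.9 * 0.515 = 1.4936 m
Horizontal distance from joint 1 to link-2 COM:
  x_c2 = L1*cos(t1) + Lc2*cos(t1+t2)
       = 5.8*0.515 + 1.6*0.9272 = 4.4707 m
tau1 = m1*g*x_c1 + m2*g*x_c2
     = 9*9.81*1.4936 + 7*9.81*4.4707
     = 131.8709 + 307.004
     = 438.8749 Nm


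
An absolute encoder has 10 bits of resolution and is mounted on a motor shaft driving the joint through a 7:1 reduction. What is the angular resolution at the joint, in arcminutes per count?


counts = 2^10 = 1024
effective counts at joint = 1024 * 7 = 7168
resolution = 360*60 / 7168
= 3.0134 arcmin/count


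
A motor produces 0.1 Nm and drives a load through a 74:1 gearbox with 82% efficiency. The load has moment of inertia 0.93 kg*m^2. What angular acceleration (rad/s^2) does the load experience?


tau_out = tau_motor * N * eta
= 0.1 * 74 * 0.82 = 6.068 Nm
alpha = tau_out / I = 6.068 / 0.93
= 6.5247 rad/s^2


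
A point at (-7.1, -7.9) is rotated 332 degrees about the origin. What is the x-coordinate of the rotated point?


x' = x*cos(theta) - y*sin(theta)
cos(332 deg) = 0.8829, sin(332 deg) = -0.4695
x' = -7.1 * 0.8829 - -7.9 * -0.4695
= -6.2689 - 3.7088
= -9.9778


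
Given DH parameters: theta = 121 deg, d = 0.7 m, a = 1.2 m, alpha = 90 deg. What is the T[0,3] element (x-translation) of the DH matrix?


T[0,3] = a * cos(theta)
= 1.2 * cos(121 deg)
= 1.2 * -0.515
= -0.618


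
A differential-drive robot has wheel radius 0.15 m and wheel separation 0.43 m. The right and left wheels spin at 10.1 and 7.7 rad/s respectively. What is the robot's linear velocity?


vR = r*wR = 0.15*10.1 = 1.515 m/s
vL = r*wL = 0.15*7.7 = 1.155 m/s
v = (vR+vL)/2 = 1.335 m/s
omega = (vR-vL)/L = 0.8372 rad/s
linear velocity = 1.335 m/s


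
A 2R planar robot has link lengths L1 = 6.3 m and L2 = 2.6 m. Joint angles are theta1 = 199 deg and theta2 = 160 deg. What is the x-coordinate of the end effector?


Convert angles to radians: theta1 = 3.4732, theta2 = 2.7925
x = L1*cos(theta1) + L2*cos(theta1+theta2)
x = -5.9568 + 2.5996
x = -3.3572


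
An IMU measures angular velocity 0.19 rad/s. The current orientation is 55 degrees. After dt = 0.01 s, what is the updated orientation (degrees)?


delta_theta = w * dt = 0.19 * 0.01 = 0.0019 rad
= 0.1089 deg
theta_new = 55 + 0.1089 = 55.1089 deg


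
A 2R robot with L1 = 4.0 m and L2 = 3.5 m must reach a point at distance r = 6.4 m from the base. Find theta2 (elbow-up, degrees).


cos(theta2) = (r^2 - L1^2 - L2^2) / (2*L1*L2)
cos(theta2) = (40.96 - 16.0 - 12.25) / 28.0
cos(theta2) = 0.453929
theta2 = 63.004 degrees


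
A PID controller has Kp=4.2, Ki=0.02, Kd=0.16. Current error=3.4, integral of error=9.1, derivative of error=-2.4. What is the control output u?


u = Kp*e + Ki*int(e) + Kd*de/dt
= 4.2*3.4 + 0.02*9.1 + 0.16*(-2.4)
= 14.28 + 0.182 + -0.384
= 14.078


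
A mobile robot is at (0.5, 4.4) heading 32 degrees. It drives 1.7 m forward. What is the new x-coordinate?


x_new = x0 + d*cos(theta)
= 0.5 + 1.7*cos(32)
= 0.5 + 1.4417
= 1.9417


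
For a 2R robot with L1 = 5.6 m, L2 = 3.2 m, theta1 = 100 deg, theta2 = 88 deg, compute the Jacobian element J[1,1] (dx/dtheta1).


J[1,1] = -L1*sin(t1) - L2*sin(t1+t2)
= -5.6*sin(100) - 3.2*sin(188)
= -5.0696


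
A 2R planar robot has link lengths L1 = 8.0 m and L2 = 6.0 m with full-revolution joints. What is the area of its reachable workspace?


r_max = L1 + L2 = 14.0 m
r_min = |L1 - L2| = 2.0 m
Area = pi*(r_max^2 - r_min^2)
= pi*(196.0 - 4.0)
= pi * 192.0
= 603.1858 m^2


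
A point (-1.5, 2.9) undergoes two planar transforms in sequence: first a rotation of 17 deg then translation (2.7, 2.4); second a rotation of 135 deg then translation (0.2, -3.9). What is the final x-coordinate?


After transform 1:
x1 = cos(17)*-1.5 - sin(17)*2.9 + 2.7 = 0.4177
y1 = sin(17)*-1.5 + cos(17)*2.9 + 2.4 = 4.7347
After transform 2:
x2 = cos(135)*0.4177 - sin(135)*4.7347 + 0.2
= -3.4433


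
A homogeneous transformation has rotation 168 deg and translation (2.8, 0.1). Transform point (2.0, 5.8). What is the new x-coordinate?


x' = cos(theta)*px - sin(theta)*py + tx
= -0.9781*2.0 - 0.2079*5.8 + 2.8
= -0.3622


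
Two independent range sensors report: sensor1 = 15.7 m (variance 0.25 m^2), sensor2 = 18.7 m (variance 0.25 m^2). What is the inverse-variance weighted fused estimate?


w1 = (1/var1) / (1/var1 + 1/var2)
   = 4.0 / (4.0 + 4.0) = 0.5
w2 = 1 - w1 = 0.5
fused = w1*s1 + w2*s2 = 7.85 + 9.35
= 17.2 m


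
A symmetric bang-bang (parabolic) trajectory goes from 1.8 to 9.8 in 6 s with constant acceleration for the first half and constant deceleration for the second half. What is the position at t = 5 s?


Symmetric rest-to-rest: each phase covers (pf-p0)/2 in time T/2. 0.5*a*(T/2)^2 = (pf-p0)/2 => a = 4*(pf-p0)/T^2
a = 4*(9.8-1.8)/6^2 = 0.8889
t = 5 is in the deceleration phase (t > T/2).
p = pf - 0.5*a*(T-t)^2 = 9.8 - 0.5*0.8889*1^2
= 9.3556


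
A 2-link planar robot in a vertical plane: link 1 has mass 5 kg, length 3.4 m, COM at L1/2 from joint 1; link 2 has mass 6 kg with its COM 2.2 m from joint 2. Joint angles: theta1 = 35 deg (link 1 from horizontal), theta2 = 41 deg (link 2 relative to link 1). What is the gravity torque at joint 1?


Horizontal distance from joint 1 to link-1 COM:
  x_c1 = (L1/2)*cos(t1) = 1.7 * 0.8192 = 1.3926 m
Horizontal distance from joint 1 to link-2 COM:
  x_c2 = L1*cos(t1) + Lc2*cos(t1+t2)
       = 3.4*0.8192 + 2.2*0.2419 = 3.3173 m
tau1 = m1*g*x_c1 + m2*g*x_c2
     = 5*9.81*1.3926 + 6*9.81*3.3173
     = 68.305 + 195.2589
     = 263.5639 Nm


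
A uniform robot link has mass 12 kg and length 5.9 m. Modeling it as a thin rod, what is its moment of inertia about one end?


I = (1/3) * m * L^2
= (1/3) * 12 * 5.9^2
= 0.333333 * 12 * 34.81
= 139.24 kg*m^2


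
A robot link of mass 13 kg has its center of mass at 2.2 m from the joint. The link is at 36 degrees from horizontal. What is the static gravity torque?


tau = m*g*L*cos(angle)
= 13 * 9.81 * 2.2 * cos(36 deg)
= 13 * 9.81 * 2.2 * 0.809
= 226.9827 Nm


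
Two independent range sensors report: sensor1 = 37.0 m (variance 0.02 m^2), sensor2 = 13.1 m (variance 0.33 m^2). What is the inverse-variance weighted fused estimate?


w1 = (1/var1) / (1/var1 + 1/var2)
   = 50.0 / (50.0 + 3.0303) = 0.9429
w2 = 1 - w1 = 0.0571
fused = w1*s1 + w2*s2 = 34.8857 + 0.7486
= 35.6343 m


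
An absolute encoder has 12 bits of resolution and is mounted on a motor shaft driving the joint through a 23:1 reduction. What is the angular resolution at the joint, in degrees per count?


counts = 2^12 = 4096
effective counts at joint = 4096 * 23 = 94208
resolution = 360 / 94208
= 0.0038 deg/count


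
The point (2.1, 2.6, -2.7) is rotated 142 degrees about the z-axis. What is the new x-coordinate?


Rotation about z-axis: x' = x*cos(theta) - y*sin(theta)
= 2.1 * -0.788 - 2.6 * 0.6157
= -3.2555


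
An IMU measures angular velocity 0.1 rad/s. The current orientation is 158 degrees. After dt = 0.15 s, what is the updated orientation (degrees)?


delta_theta = w * dt = 0.1 * 0.15 = 0.015 rad
= 0.8594 deg
theta_new = 158 + 0.8594 = 158.8594 deg


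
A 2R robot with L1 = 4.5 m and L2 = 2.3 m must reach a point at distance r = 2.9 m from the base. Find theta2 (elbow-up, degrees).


cos(theta2) = (r^2 - L1^2 - L2^2) / (2*L1*L2)
cos(theta2) = (8.41 - 20.25 - 5.29) / 20.7
cos(theta2) = -0.827536
theta2 = 145.8465 degrees


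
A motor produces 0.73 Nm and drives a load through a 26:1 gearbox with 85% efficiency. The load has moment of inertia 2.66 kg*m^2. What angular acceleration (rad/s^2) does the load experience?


tau_out = tau_motor * N * eta
= 0.73 * 26 * 0.85 = 16.133 Nm
alpha = tau_out / I = 16.133 / 2.66
= 6.065 rad/s^2


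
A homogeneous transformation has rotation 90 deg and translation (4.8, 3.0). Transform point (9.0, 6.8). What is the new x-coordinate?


x' = cos(theta)*px - sin(theta)*py + tx
= 0.0*9.0 - 1.0*6.8 + 4.8
= -2.0


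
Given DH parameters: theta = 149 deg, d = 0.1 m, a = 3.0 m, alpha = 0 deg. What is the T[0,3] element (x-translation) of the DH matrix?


T[0,3] = a * cos(theta)
= 3.0 * cos(149 deg)
= 3.0 * -0.8572
= -2.5715


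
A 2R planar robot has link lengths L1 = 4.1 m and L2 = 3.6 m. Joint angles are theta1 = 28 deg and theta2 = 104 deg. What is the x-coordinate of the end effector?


Convert angles to radians: theta1 = 0.4887, theta2 = 1.8151
x = L1*cos(theta1) + L2*cos(theta1+theta2)
x = 3.6201 + -2.4089
x = 1.2112


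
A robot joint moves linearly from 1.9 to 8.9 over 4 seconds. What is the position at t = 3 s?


s = t/T = 3/4 = 0.75
p(t) = p0 + (pf-p0)*s
= 1.9 + (8.9 - 1.9) * 0.75
= 7.15


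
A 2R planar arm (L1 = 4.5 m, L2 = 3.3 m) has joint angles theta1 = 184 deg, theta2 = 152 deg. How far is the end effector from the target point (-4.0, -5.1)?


End effector via forward kinematics:
x = L1*cos(t1) + L2*cos(t1+t2) = -1.4743
y = L1*sin(t1) + L2*sin(t1+t2) = -1.6561
Distance to target:
d = sqrt((-4.0 - -1.4743)^2 + (-5.1 - -1.6561)^2)
= sqrt(6.379 + 11.8602)
= 4.2707 m


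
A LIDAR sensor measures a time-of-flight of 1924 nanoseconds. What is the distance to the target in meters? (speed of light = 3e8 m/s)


tof = 1924 ns = 1.924e-06 s
dist = c * tof / 2
= 3e8 * 1.924e-06 / 2
= 288.6 m


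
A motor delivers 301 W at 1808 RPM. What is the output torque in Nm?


omega = 1808 * 2*pi/60 = 189.3333 rad/s
tau = P / omega = 301 / 189.3333
= 1.5898 Nm


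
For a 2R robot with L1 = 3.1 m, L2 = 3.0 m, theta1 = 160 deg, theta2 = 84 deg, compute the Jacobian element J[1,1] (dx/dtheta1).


J[1,1] = -L1*sin(t1) - L2*sin(t1+t2)
= -3.1*sin(160) - 3.0*sin(244)
= 1.6361


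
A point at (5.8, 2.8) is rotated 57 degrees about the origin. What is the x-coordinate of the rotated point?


x' = x*cos(theta) - y*sin(theta)
cos(57 deg) = 0.5446, sin(57 deg) = 0.8387
x' = 5.8 * 0.5446 - 2.8 * 0.8387
= 3.1589 - 2.3483
= 0.8106


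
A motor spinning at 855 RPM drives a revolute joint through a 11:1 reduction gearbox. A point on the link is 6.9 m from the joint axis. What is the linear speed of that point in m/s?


omega_motor = 855 * 2*pi/60 = 89.5354 rad/s
omega_joint = omega_motor / 11 = 8.1396 rad/s
v = omega_joint * r = 8.1396 * 6.9
= 56.1631 m/s


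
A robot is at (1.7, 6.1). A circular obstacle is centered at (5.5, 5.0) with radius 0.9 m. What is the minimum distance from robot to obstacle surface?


center_dist = sqrt((1.7-5.5)^2 + (6.1-5.0)^2)
= sqrt(14.44 + 1.21)
= 3.956
min_dist = center_dist - radius = 3.956 - 0.9 = 3.056 m


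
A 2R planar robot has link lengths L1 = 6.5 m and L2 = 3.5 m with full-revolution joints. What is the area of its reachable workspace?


r_max = L1 + L2 = 10.0 m
r_min = |L1 - L2| = 3.0 m
Area = pi*(r_max^2 - r_min^2)
= pi*(100.0 - 9.0)
= pi * 91.0
= 285.8849 m^2


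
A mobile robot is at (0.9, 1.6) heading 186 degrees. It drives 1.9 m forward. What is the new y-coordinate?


y_new = y0 + d*sin(theta)
= 1.6 + 1.9*sin(186)
= 1.6 + -0.1986
= 1.4014


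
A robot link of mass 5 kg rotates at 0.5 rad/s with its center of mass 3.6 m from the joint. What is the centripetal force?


F = m * omega^2 * r
= 5 * 0.5^2 * 3.6
= 5 * 0.25 * 3.6
= 4.5 N


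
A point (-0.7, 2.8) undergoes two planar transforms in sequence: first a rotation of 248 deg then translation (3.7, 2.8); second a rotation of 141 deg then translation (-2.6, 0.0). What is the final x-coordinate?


After transform 1:
x1 = cos(248)*-0.7 - sin(248)*2.8 + 3.7 = 6.5583
y1 = sin(248)*-0.7 + cos(248)*2.8 + 2.8 = 2.4001
After transform 2:
x2 = cos(141)*6.5583 - sin(141)*2.4001 + -2.6
= -9.2072


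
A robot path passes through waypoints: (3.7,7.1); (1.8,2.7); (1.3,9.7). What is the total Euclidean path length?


Segment lengths:
  seg1 = sqrt((-1.9)^2 + (-4.4)^2) = 4.7927
  seg2 = sqrt((-0.5)^2 + (7.0)^2) = 7.0178
Total = 11.8105


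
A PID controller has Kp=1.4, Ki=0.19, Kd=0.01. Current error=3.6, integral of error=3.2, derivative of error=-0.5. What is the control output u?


u = Kp*e + Ki*int(e) + Kd*de/dt
= 1.4*3.6 + 0.19*3.2 + 0.01*(-0.5)
= 5.04 + 0.608 + -0.005
= 5.643


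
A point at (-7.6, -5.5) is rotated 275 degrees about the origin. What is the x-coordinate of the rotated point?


x' = x*cos(theta) - y*sin(theta)
cos(275 deg) = 0.0872, sin(275 deg) = -0.9962
x' = -7.6 * 0.0872 - -5.5 * -0.9962
= -0.6624 - 5.4791
= -6.1415


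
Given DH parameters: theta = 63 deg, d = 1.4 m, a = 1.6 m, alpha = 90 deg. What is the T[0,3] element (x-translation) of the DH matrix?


T[0,3] = a * cos(theta)
= 1.6 * cos(63 deg)
= 1.6 * 0.454
= 0.7264


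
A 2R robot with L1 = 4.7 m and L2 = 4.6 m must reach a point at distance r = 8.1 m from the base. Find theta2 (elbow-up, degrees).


cos(theta2) = (r^2 - L1^2 - L2^2) / (2*L1*L2)
cos(theta2) = (65.61 - 22.09 - 21.16) / 43.24
cos(theta2) = 0.517114
theta2 = 58.8612 degrees


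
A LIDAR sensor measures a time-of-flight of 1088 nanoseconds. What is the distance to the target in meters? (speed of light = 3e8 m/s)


tof = 1088 ns = 1.088e-06 s
dist = c * tof / 2
= 3e8 * 1.088e-06 / 2
= 163.2 m


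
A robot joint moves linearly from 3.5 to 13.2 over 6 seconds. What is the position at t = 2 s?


s = t/T = 2/6 = 0.3333
p(t) = p0 + (pf-p0)*s
= 3.5 + (13.2 - 3.5) * 0.3333
= 6.7333


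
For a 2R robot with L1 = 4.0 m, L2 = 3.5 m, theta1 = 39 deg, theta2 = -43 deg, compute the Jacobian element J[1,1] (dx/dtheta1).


J[1,1] = -L1*sin(t1) - L2*sin(t1+t2)
= -4.0*sin(39) - 3.5*sin(-4)
= -2.2731


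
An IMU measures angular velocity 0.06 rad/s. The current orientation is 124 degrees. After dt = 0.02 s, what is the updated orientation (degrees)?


delta_theta = w * dt = 0.06 * 0.02 = 0.0012 rad
= 0.0688 deg
theta_new = 124 + 0.0688 = 124.0688 deg


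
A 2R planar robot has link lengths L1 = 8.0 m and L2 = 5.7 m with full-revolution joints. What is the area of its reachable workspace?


r_max = L1 + L2 = 13.7 m
r_min = |L1 - L2| = 2.3 m
Area = pi*(r_max^2 - r_min^2)
= pi*(187.69 - 5.29)
= pi * 182.4
= 573.0265 m^2


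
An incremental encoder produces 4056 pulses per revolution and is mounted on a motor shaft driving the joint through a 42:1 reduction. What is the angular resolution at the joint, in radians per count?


counts per rev = 4056
effective counts at joint = 4056 * 42 = 170352
resolution = 2*pi / 170352
= 3.6884e-05 rad/count


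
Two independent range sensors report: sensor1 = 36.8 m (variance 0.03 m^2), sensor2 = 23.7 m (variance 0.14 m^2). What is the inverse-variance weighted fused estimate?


w1 = (1/var1) / (1/var1 + 1/var2)
   = 33.3333 / (33.3333 + 7.1429) = 0.8235
w2 = 1 - w1 = 0.1765
fused = w1*s1 + w2*s2 = 30.3059 + 4.1824
= 34.4882 m


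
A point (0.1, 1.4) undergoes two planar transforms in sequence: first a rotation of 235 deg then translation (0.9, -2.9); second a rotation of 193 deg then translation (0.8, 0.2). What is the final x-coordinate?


After transform 1:
x1 = cos(235)*0.1 - sin(235)*1.4 + 0.9 = 1.9895
y1 = sin(235)*0.1 + cos(235)*1.4 + -2.9 = -3.7849
After transform 2:
x2 = cos(193)*1.9895 - sin(193)*-3.7849 + 0.8
= -1.9899


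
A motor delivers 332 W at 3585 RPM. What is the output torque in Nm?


omega = 3585 * 2*pi/60 = 375.4203 rad/s
tau = P / omega = 332 / 375.4203
= 0.8843 Nm


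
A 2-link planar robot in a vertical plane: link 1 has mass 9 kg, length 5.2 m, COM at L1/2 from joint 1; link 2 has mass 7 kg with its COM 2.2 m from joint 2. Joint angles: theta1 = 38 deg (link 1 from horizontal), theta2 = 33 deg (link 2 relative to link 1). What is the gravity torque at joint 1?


Horizontal distance from joint 1 to link-1 COM:
  x_c1 = (L1/2)*cos(t1) = 2.6 * 0.788 = 2.0488 m
Horizontal distance from joint 1 to link-2 COM:
  x_c2 = L1*cos(t1) + Lc2*cos(t1+t2)
       = 5.2*0.788 + 2.2*0.3256 = 4.8139 m
tau1 = m1*g*x_c1 + m2*g*x_c2
     = 9*9.81*2.0488 + 7*9.81*4.8139
     = 180.891 + 330.5709
     = 511.4619 Nm


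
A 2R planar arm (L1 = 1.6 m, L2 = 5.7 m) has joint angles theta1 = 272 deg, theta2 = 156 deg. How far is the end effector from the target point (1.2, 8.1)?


End effector via forward kinematics:
x = L1*cos(t1) + L2*cos(t1+t2) = 2.1911
y = L1*sin(t1) + L2*sin(t1+t2) = 3.6859
Distance to target:
d = sqrt((1.2 - 2.1911)^2 + (8.1 - 3.6859)^2)
= sqrt(0.9823 + 19.4841)
= 4.524 m


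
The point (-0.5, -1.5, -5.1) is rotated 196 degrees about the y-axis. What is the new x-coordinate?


Rotation about y-axis: x' = x*cos(theta) + z*sin(theta)
= -0.5 * -0.9613 + -5.1 * -0.2756
= 1.8864


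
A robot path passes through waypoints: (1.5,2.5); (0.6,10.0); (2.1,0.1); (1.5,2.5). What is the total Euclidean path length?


Segment lengths:
  seg1 = sqrt((-0.9)^2 + (7.5)^2) = 7.5538
  seg2 = sqrt((1.5)^2 + (-9.9)^2) = 10.013
  seg3 = sqrt((-0.6)^2 + (2.4)^2) = 2.4739
Total = 20.0407


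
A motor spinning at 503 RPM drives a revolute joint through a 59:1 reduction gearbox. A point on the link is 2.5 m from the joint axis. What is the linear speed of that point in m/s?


omega_motor = 503 * 2*pi/60 = 52.674 rad/s
omega_joint = omega_motor / 59 = 0.8928 rad/s
v = omega_joint * r = 0.8928 * 2.5
= 2.232 m/s


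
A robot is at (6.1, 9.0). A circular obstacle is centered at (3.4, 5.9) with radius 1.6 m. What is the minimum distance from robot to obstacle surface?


center_dist = sqrt((6.1-3.4)^2 + (9.0-5.9)^2)
= sqrt(7.29 + 9.61)
= 4.111
min_dist = center_dist - radius = 4.111 - 1.6 = 2.511 m


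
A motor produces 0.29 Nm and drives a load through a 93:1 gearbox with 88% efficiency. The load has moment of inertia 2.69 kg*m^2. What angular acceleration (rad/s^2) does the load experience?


tau_out = tau_motor * N * eta
= 0.29 * 93 * 0.88 = 23.7336 Nm
alpha = tau_out / I = 23.7336 / 2.69
= 8.8229 rad/s^2


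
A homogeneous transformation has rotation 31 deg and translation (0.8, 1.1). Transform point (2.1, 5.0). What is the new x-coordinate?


x' = cos(theta)*px - sin(theta)*py + tx
= 0.8572*2.1 - 0.515*5.0 + 0.8
= 0.0249


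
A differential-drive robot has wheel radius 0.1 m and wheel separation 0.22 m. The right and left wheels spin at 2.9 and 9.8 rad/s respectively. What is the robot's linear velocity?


vR = r*wR = 0.1*2.9 = 0.29 m/s
vL = r*wL = 0.1*9.8 = 0.98 m/s
v = (vR+vL)/2 = 0.635 m/s
omega = (vR-vL)/L = -3.1364 rad/s
linear velocity = 0.635 m/s


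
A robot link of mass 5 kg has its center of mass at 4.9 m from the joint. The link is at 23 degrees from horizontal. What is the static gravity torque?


tau = m*g*L*cos(angle)
= 5 * 9.81 * 4.9 * cos(23 deg)
= 5 * 9.81 * 4.9 * 0.9205
= 221.2387 Nm


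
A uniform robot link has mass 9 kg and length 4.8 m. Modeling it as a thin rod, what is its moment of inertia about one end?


I = (1/3) * m * L^2
= (1/3) * 9 * 4.8^2
= 0.333333 * 9 * 23.04
= 69.12 kg*m^2


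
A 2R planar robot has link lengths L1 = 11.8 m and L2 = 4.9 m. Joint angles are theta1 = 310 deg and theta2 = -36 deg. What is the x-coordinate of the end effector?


Convert angles to radians: theta1 = 5.4105, theta2 = -0.6283
x = L1*cos(theta1) + L2*cos(theta1+theta2)
x = 7.5849 + 0.3418
x = 7.9267


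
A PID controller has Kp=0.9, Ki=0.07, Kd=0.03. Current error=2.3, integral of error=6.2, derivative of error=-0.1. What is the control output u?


u = Kp*e + Ki*int(e) + Kd*de/dt
= 0.9*2.3 + 0.07*6.2 + 0.03*(-0.1)
= 2.07 + 0.434 + -0.003
= 2.501


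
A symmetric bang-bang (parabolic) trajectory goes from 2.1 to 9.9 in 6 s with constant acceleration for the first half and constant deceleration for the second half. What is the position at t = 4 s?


Symmetric rest-to-rest: each phase covers (pf-p0)/2 in time T/2. 0.5*a*(T/2)^2 = (pf-p0)/2 => a = 4*(pf-p0)/T^2
a = 4*(9.9-2.1)/6^2 = 0.8667
t = 4 is in the deceleration phase (t > T/2).
p = pf - 0.5*a*(T-t)^2 = 9.9 - 0.5*0.8667*2^2
= 8.1667


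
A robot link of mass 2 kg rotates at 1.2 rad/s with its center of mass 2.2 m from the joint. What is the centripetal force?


F = m * omega^2 * r
= 2 * 1.2^2 * 2.2
= 2 * 1.44 * 2.2
= 6.336 N


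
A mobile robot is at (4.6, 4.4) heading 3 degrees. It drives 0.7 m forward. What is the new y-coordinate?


y_new = y0 + d*sin(theta)
= 4.4 + 0.7*sin(3)
= 4.4 + 0.0366
= 4.4366


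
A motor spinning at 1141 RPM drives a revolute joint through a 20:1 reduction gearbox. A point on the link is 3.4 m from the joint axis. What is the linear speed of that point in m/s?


omega_motor = 1141 * 2*pi/60 = 119.4852 rad/s
omega_joint = omega_motor / 20 = 5.9743 rad/s
v = omega_joint * r = 5.9743 * 3.4
= 20.3125 m/s


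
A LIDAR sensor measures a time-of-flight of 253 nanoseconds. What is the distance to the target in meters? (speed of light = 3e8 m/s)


tof = 253 ns = 2.53e-07 s
dist = c * tof / 2
= 3e8 * 2.53e-07 / 2
= 37.95 m


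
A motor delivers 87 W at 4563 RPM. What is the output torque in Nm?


omega = 4563 * 2*pi/60 = 477.8362 rad/s
tau = P / omega = 87 / 477.8362
= 0.1821 Nm


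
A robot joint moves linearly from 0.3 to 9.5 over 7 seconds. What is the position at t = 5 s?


s = t/T = 5/7 = 0.7143
p(t) = p0 + (pf-p0)*s
= 0.3 + (9.5 - 0.3) * 0.7143
= 6.8714


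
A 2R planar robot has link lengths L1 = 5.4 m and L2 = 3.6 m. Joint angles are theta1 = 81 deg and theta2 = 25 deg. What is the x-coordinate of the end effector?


Convert angles to radians: theta1 = 1.4137, theta2 = 0.4363
x = L1*cos(theta1) + L2*cos(theta1+theta2)
x = 0.8447 + -0.9923
x = -0.1475


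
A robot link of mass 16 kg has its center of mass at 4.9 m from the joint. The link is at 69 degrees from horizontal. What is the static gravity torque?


tau = m*g*L*cos(angle)
= 16 * 9.81 * 4.9 * cos(69 deg)
= 16 * 9.81 * 4.9 * 0.3584
= 275.6222 Nm


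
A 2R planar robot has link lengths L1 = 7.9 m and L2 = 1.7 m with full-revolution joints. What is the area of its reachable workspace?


r_max = L1 + L2 = 9.6 m
r_min = |L1 - L2| = 6.2 m
Area = pi*(r_max^2 - r_min^2)
= pi*(92.16 - 38.44)
= pi * 53.72
= 168.7664 m^2


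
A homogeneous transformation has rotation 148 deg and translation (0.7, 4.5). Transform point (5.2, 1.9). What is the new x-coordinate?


x' = cos(theta)*px - sin(theta)*py + tx
= -0.848*5.2 - 0.5299*1.9 + 0.7
= -4.7167


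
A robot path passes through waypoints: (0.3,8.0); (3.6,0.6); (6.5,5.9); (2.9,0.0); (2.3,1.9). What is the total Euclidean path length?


Segment lengths:
  seg1 = sqrt((3.3)^2 + (-7.4)^2) = 8.1025
  seg2 = sqrt((2.9)^2 + (5.3)^2) = 6.0415
  seg3 = sqrt((-3.6)^2 + (-5.9)^2) = 6.9116
  seg4 = sqrt((-0.6)^2 + (1.9)^2) = 1.9925
Total = 23.0481


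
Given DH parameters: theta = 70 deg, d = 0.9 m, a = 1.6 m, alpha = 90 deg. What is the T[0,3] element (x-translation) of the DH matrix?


T[0,3] = a * cos(theta)
= 1.6 * cos(70 deg)
= 1.6 * 0.342
= 0.5472


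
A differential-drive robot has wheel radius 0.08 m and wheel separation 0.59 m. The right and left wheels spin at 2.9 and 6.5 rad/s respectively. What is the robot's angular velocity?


vR = r*wR = 0.08*2.9 = 0.232 m/s
vL = r*wL = 0.08*6.5 = 0.52 m/s
v = (vR+vL)/2 = 0.376 m/s
omega = (vR-vL)/L = -0.4881 rad/s
angular velocity = -0.4881 rad/s


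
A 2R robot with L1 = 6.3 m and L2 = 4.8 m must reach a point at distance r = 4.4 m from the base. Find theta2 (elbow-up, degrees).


cos(theta2) = (r^2 - L1^2 - L2^2) / (2*L1*L2)
cos(theta2) = (19.36 - 39.69 - 23.04) / 60.48
cos(theta2) = -0.717097
theta2 = 135.8153 degrees


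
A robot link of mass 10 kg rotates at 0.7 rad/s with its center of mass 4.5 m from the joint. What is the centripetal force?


F = m * omega^2 * r
= 10 * 0.7^2 * 4.5
= 10 * 0.49 * 4.5
= 22.05 N


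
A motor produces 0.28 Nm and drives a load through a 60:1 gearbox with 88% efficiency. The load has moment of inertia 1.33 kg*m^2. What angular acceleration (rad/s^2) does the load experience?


tau_out = tau_motor * N * eta
= 0.28 * 60 * 0.88 = 14.784 Nm
alpha = tau_out / I = 14.784 / 1.33
= 11.1158 rad/s^2


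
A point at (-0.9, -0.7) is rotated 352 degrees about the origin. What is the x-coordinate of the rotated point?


x' = x*cos(theta) - y*sin(theta)
cos(352 deg) = 0.9903, sin(352 deg) = -0.1392
x' = -0.9 * 0.9903 - -0.7 * -0.1392
= -0.8912 - 0.0974
= -0.9887


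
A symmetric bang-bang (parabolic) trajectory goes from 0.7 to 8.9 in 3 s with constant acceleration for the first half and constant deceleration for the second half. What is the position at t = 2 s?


Symmetric rest-to-rest: each phase covers (pf-p0)/2 in time T/2. 0.5*a*(T/2)^2 = (pf-p0)/2 => a = 4*(pf-p0)/T^2
a = 4*(8.9-0.7)/3^2 = 3.6444
t = 2 is in the deceleration phase (t > T/2).
p = pf - 0.5*a*(T-t)^2 = 8.9 - 0.5*3.6444*1^2
= 7.0778


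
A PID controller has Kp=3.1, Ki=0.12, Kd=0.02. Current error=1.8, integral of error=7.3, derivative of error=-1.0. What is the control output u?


u = Kp*e + Ki*int(e) + Kd*de/dt
= 3.1*1.8 + 0.12*7.3 + 0.02*(-1.0)
= 5.58 + 0.876 + -0.02
= 6.436


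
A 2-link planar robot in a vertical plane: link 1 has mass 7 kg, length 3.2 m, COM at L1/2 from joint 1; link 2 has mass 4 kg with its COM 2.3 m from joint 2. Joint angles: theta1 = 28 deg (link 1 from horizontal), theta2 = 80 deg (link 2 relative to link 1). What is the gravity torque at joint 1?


Horizontal distance from joint 1 to link-1 COM:
  x_c1 = (L1/2)*cos(t1) = 1.6 * 0.8829 = 1.4127 m
Horizontal distance from joint 1 to link-2 COM:
  x_c2 = L1*cos(t1) + Lc2*cos(t1+t2)
       = 3.2*0.8829 + 2.3*-0.309 = 2.1147 m
tau1 = m1*g*x_c1 + m2*g*x_c2
     = 7*9.81*1.4127 + 4*9.81*2.1147
     = 97.0112 + 82.9806
     = 179.9918 Nm


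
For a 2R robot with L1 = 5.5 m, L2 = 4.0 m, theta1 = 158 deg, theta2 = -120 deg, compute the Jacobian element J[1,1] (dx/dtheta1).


J[1,1] = -L1*sin(t1) - L2*sin(t1+t2)
= -5.5*sin(158) - 4.0*sin(38)
= -4.523


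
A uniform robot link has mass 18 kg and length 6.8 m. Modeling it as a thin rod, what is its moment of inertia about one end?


I = (1/3) * m * L^2
= (1/3) * 18 * 6.8^2
= 0.333333 * 18 * 46.24
= 277.44 kg*m^2


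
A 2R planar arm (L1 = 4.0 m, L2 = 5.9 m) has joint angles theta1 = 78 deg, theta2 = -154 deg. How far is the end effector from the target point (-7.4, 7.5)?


End effector via forward kinematics:
x = L1*cos(t1) + L2*cos(t1+t2) = 2.259
y = L1*sin(t1) + L2*sin(t1+t2) = -1.8122
Distance to target:
d = sqrt((-7.4 - 2.259)^2 + (7.5 - -1.8122)^2)
= sqrt(93.296 + 86.7162)
= 13.4169 m


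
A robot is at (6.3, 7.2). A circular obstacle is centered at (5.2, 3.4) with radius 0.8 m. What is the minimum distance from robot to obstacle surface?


center_dist = sqrt((6.3-5.2)^2 + (7.2-3.4)^2)
= sqrt(1.21 + 14.44)
= 3.956
min_dist = center_dist - radius = 3.956 - 0.8 = 3.156 m


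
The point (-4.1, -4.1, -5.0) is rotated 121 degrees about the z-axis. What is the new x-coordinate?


Rotation about z-axis: x' = x*cos(theta) - y*sin(theta)
= -4.1 * -0.515 - -4.1 * 0.8572
= 5.626


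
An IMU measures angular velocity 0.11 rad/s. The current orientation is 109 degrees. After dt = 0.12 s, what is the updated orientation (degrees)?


delta_theta = w * dt = 0.11 * 0.12 = 0.0132 rad
= 0.7563 deg
theta_new = 109 + 0.7563 = 109.7563 deg


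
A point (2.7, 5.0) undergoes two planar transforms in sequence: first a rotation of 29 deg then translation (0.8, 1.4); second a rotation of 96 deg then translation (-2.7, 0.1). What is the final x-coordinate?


After transform 1:
x1 = cos(29)*2.7 - sin(29)*5.0 + 0.8 = 0.7374
y1 = sin(29)*2.7 + cos(29)*5.0 + 1.4 = 7.0821
After transform 2:
x2 = cos(96)*0.7374 - sin(96)*7.0821 + -2.7
= -9.8204


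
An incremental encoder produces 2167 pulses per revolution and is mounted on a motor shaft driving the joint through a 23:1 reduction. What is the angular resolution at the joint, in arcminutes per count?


counts per rev = 2167
effective counts at joint = 2167 * 23 = 49841
resolution = 360*60 / 49841
= 0.4334 arcmin/count


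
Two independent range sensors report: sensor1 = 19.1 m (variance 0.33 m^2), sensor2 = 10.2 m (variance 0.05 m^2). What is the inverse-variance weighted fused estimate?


w1 = (1/var1) / (1/var1 + 1/var2)
   = 3.0303 / (3.0303 + 20.0) = 0.1316
w2 = 1 - w1 = 0.8684
fused = w1*s1 + w2*s2 = 2.5132 + 8.8579
= 11.3711 m


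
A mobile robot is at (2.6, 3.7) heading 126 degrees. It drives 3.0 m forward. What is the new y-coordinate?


y_new = y0 + d*sin(theta)
= 3.7 + 3.0*sin(126)
= 3.7 + 2.4271
= 6.1271


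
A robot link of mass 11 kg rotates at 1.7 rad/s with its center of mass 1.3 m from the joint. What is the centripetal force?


F = m * omega^2 * r
= 11 * 1.7^2 * 1.3
= 11 * 2.89 * 1.3
= 41.327 N


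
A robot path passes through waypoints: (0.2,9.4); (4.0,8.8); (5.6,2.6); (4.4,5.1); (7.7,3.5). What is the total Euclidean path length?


Segment lengths:
  seg1 = sqrt((3.8)^2 + (-0.6)^2) = 3.8471
  seg2 = sqrt((1.6)^2 + (-6.2)^2) = 6.4031
  seg3 = sqrt((-1.2)^2 + (2.5)^2) = 2.7731
  seg4 = sqrt((3.3)^2 + (-1.6)^2) = 3.6674
Total = 16.6907


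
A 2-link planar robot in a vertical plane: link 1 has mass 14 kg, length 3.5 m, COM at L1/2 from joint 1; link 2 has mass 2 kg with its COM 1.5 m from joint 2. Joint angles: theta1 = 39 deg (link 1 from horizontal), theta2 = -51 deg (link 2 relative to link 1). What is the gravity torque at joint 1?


Horizontal distance from joint 1 to link-1 COM:
  x_c1 = (L1/2)*cos(t1) = 1.75 * 0.7771 = 1.36 m
Horizontal distance from joint 1 to link-2 COM:
  x_c2 = L1*cos(t1) + Lc2*cos(t1+t2)
       = 3.5*0.7771 + 1.5*0.9781 = 4.1872 m
tau1 = m1*g*x_c1 + m2*g*x_c2
     = 14*9.81*1.36 + 2*9.81*4.1872
     = 186.7831 + 82.1535
     = 268.9366 Nm


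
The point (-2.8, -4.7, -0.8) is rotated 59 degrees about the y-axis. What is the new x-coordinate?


Rotation about y-axis: x' = x*cos(theta) + z*sin(theta)
= -2.8 * 0.515 + -0.8 * 0.8572
= -2.1278


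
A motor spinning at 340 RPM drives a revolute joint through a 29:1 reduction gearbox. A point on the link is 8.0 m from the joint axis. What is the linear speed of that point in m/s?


omega_motor = 340 * 2*pi/60 = 35.6047 rad/s
omega_joint = omega_motor / 29 = 1.2277 rad/s
v = omega_joint * r = 1.2277 * 8.0
= 9.822 m/s


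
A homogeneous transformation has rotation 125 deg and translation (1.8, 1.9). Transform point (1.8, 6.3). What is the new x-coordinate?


x' = cos(theta)*px - sin(theta)*py + tx
= -0.5736*1.8 - 0.8192*6.3 + 1.8
= -4.3931


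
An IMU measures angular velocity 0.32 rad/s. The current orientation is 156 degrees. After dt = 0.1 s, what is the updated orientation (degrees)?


delta_theta = w * dt = 0.32 * 0.1 = 0.032 rad
= 1.8335 deg
theta_new = 156 + 1.8335 = 157.8335 deg


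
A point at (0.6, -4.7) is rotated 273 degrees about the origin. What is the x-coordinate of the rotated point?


x' = x*cos(theta) - y*sin(theta)
cos(273 deg) = 0.0523, sin(273 deg) = -0.9986
x' = 0.6 * 0.0523 - -4.7 * -0.9986
= 0.0314 - 4.6936
= -4.6622


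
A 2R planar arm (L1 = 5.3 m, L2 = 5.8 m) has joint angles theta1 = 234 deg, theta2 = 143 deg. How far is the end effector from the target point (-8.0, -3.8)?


End effector via forward kinematics:
x = L1*cos(t1) + L2*cos(t1+t2) = 2.4313
y = L1*sin(t1) + L2*sin(t1+t2) = -2.592
Distance to target:
d = sqrt((-8.0 - 2.4313)^2 + (-3.8 - -2.592)^2)
= sqrt(108.8121 + 1.4592)
= 10.501 m


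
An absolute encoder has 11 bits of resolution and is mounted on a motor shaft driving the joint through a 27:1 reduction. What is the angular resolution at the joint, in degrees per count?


counts = 2^11 = 2048
effective counts at joint = 2048 * 27 = 55296
resolution = 360 / 55296
= 0.0065 deg/count


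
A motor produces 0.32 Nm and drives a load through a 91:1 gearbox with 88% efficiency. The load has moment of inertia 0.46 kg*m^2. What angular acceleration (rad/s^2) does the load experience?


tau_out = tau_motor * N * eta
= 0.32 * 91 * 0.88 = 25.6256 Nm
alpha = tau_out / I = 25.6256 / 0.46
= 55.7078 rad/s^2


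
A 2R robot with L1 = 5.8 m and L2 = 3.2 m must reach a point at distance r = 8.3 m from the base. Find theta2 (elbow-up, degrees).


cos(theta2) = (r^2 - L1^2 - L2^2) / (2*L1*L2)
cos(theta2) = (68.89 - 33.64 - 10.24) / 37.12
cos(theta2) = 0.673761
theta2 = 47.642 degrees


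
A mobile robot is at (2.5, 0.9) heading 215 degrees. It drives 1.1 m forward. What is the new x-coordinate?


x_new = x0 + d*cos(theta)
= 2.5 + 1.1*cos(215)
= 2.5 + -0.9011
= 1.5989


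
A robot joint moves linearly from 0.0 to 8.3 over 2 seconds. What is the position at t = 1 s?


s = t/T = 1/2 = 0.5
p(t) = p0 + (pf-p0)*s
= 0.0 + (8.3 - 0.0) * 0.5
= 4.15


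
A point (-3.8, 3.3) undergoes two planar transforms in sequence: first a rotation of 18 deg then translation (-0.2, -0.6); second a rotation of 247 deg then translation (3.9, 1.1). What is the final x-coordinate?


After transform 1:
x1 = cos(18)*-3.8 - sin(18)*3.3 + -0.2 = -4.8338
y1 = sin(18)*-3.8 + cos(18)*3.3 + -0.6 = 1.3642
After transform 2:
x2 = cos(247)*-4.8338 - sin(247)*1.3642 + 3.9
= 7.0445


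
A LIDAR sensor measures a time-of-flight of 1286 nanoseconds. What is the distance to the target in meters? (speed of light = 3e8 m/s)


tof = 1286 ns = 1.286e-06 s
dist = c * tof / 2
= 3e8 * 1.286e-06 / 2
= 192.9 m


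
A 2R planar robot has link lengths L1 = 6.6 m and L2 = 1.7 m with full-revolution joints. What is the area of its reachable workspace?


r_max = L1 + L2 = 8.3 m
r_min = |L1 - L2| = 4.9 m
Area = pi*(r_max^2 - r_min^2)
= pi*(68.89 - 24.01)
= pi * 44.88
= 140.9947 m^2
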